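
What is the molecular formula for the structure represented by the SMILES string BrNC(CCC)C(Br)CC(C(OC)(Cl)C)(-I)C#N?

C11H18Br2ClIN2O

Heavy atoms from the SMILES: 2 Br, 11 C, 1 Cl, 1 I, 2 N, 1 O.
Implicit hydrogens by atom environment:
  3 × C: 3 H each → 9
  3 × C: 2 H each → 6
  3 × C: no H
  2 × Br: no H
  2 × C: 1 H each → 2
  1 × Cl: no H
  1 × I: no H
  1 × N: 1 H
  1 × N: no H
  1 × O: no H
  Total hydrogens = 18.
Molecular formula: C11H18Br2ClIN2O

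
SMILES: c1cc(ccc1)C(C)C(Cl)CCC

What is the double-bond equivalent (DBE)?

4

Molecular formula from the SMILES: C12H17Cl.
DoU = (2C + 2 + N − H − X)/2 = (2·12 + 2 + 0 − 17 − 1)/2 = 8/2 = 4.
(Structurally: 1 ring(s) + 3 π bond(s) = 4.)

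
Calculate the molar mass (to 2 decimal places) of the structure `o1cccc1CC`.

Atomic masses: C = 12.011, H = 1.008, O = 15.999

96.13

Molecular formula: C6H8O.
M = 6×12.011 + 8×1.008 + 1×15.999 = 96.13 g/mol.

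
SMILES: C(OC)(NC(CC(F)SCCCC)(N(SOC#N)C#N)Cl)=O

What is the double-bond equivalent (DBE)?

5

Molecular formula from the SMILES: C11H16ClFN4O3S2.
DoU = (2C + 2 + N − H − X)/2 = (2·11 + 2 + 4 − 16 − 2)/2 = 10/2 = 5.
(Structurally: 0 ring(s) + 5 π bond(s) = 5.)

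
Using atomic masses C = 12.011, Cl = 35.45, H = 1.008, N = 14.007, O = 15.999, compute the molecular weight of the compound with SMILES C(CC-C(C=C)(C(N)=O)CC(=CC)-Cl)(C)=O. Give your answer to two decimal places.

243.73

Molecular formula: C12H18ClNO2.
M = 12×12.011 + 1×35.45 + 18×1.008 + 1×14.007 + 2×15.999 = 243.73 g/mol.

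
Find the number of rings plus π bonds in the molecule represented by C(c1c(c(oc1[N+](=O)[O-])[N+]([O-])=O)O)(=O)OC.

6

Molecular formula from the SMILES: C6H4N2O8.
DoU = (2C + 2 + N − H − X)/2 = (2·6 + 2 + 2 − 4 − 0)/2 = 12/2 = 6.
(Structurally: 1 ring(s) + 5 π bond(s) = 6.)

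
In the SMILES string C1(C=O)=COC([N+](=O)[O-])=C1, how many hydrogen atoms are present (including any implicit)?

Hydrogens are implicit in SMILES; fill each atom to its normal valence:
  2 × C (aromatic): 1 H each → 2
  2 × C (aromatic): no H
  2 × O: no H
  1 × C: 1 H
  1 × N (charge +1): no H
  1 × O (aromatic): no H
  1 × O (charge -1): no H
  Total hydrogens = 3.

3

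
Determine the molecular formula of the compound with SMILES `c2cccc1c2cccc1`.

Heavy atoms from the SMILES: 10 C.
Implicit hydrogens by atom environment:
  8 × C (aromatic): 1 H each → 8
  2 × C (aromatic): no H
  Total hydrogens = 8.
Molecular formula: C10H8

C10H8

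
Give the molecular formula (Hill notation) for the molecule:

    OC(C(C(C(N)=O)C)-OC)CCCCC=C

C12H23NO3

Heavy atoms from the SMILES: 12 C, 1 N, 3 O.
Implicit hydrogens by atom environment:
  5 × C: 2 H each → 10
  4 × C: 1 H each → 4
  2 × C: 3 H each → 6
  2 × O: no H
  1 × C: no H
  1 × N: 2 H
  1 × O: 1 H
  Total hydrogens = 23.
Molecular formula: C12H23NO3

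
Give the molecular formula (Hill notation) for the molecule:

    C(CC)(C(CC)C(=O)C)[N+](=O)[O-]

C8H15NO3

Heavy atoms from the SMILES: 8 C, 1 N, 3 O.
Implicit hydrogens by atom environment:
  3 × C: 3 H each → 9
  2 × C: 2 H each → 4
  2 × C: 1 H each → 2
  2 × O: no H
  1 × C: no H
  1 × N (charge +1): no H
  1 × O (charge -1): no H
  Total hydrogens = 15.
Molecular formula: C8H15NO3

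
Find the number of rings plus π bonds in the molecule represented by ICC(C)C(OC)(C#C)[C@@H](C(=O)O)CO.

3

Molecular formula from the SMILES: C10H15IO4.
DoU = (2C + 2 + N − H − X)/2 = (2·10 + 2 + 0 − 15 − 1)/2 = 6/2 = 3.
(Structurally: 0 ring(s) + 3 π bond(s) = 3.)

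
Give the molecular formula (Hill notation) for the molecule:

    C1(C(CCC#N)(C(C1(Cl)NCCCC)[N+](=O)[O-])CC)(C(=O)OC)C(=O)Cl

Heavy atoms from the SMILES: 16 C, 2 Cl, 3 N, 5 O.
Implicit hydrogens by atom environment:
  6 × C: 2 H each → 12
  6 × C: no H
  4 × O: no H
  3 × C: 3 H each → 9
  2 × Cl: no H
  1 × C: 1 H
  1 × N: 1 H
  1 × N (charge +1): no H
  1 × N: no H
  1 × O (charge -1): no H
  Total hydrogens = 23.
Molecular formula: C16H23Cl2N3O5

C16H23Cl2N3O5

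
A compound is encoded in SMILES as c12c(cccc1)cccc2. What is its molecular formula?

C10H8

Heavy atoms from the SMILES: 10 C.
Implicit hydrogens by atom environment:
  8 × C (aromatic): 1 H each → 8
  2 × C (aromatic): no H
  Total hydrogens = 8.
Molecular formula: C10H8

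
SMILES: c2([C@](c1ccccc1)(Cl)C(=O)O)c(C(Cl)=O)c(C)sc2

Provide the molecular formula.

C14H10Cl2O3S

Heavy atoms from the SMILES: 14 C, 2 Cl, 3 O, 1 S.
Implicit hydrogens by atom environment:
  6 × C (aromatic): 1 H each → 6
  4 × C (aromatic): no H
  3 × C: no H
  2 × Cl: no H
  2 × O: no H
  1 × C: 3 H
  1 × O: 1 H
  1 × S (aromatic): no H
  Total hydrogens = 10.
Molecular formula: C14H10Cl2O3S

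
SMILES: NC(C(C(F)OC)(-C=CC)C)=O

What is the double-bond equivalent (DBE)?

2

Molecular formula from the SMILES: C8H14FNO2.
DoU = (2C + 2 + N − H − X)/2 = (2·8 + 2 + 1 − 14 − 1)/2 = 4/2 = 2.
(Structurally: 0 ring(s) + 2 π bond(s) = 2.)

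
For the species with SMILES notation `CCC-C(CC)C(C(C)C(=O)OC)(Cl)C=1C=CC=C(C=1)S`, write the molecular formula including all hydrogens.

C17H25ClO2S

Heavy atoms from the SMILES: 17 C, 1 Cl, 2 O, 1 S.
Implicit hydrogens by atom environment:
  4 × C: 3 H each → 12
  4 × C (aromatic): 1 H each → 4
  3 × C: 2 H each → 6
  2 × C: 1 H each → 2
  2 × C: no H
  2 × C (aromatic): no H
  2 × O: no H
  1 × Cl: no H
  1 × S: 1 H
  Total hydrogens = 25.
Molecular formula: C17H25ClO2S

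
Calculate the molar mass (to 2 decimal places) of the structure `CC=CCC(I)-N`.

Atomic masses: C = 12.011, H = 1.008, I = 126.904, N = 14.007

211.05

Molecular formula: C5H10IN.
M = 5×12.011 + 10×1.008 + 1×126.904 + 1×14.007 = 211.05 g/mol.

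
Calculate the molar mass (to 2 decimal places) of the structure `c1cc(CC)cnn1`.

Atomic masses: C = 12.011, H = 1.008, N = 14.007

Molecular formula: C6H8N2.
M = 6×12.011 + 8×1.008 + 2×14.007 = 108.14 g/mol.

108.14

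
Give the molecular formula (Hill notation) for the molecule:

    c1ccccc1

Heavy atoms from the SMILES: 6 C.
Implicit hydrogens by atom environment:
  6 × C (aromatic): 1 H each → 6
  Total hydrogens = 6.
Molecular formula: C6H6

C6H6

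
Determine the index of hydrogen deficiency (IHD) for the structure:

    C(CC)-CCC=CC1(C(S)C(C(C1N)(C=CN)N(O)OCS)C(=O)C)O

4

Molecular formula from the SMILES: C17H31N3O4S2.
DoU = (2C + 2 + N − H − X)/2 = (2·17 + 2 + 3 − 31 − 0)/2 = 8/2 = 4.
(Structurally: 1 ring(s) + 3 π bond(s) = 4.)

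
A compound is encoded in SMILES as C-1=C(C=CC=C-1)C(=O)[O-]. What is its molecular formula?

C7H5O2-

Heavy atoms from the SMILES: 7 C, 2 O.
Implicit hydrogens by atom environment:
  5 × C (aromatic): 1 H each → 5
  1 × C (aromatic): no H
  1 × C: no H
  1 × O: no H
  1 × O (charge -1): no H
  Total hydrogens = 5.
Net charge -1.
Molecular formula: C7H5O2-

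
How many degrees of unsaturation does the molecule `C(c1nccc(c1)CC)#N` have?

Molecular formula from the SMILES: C8H8N2.
DoU = (2C + 2 + N − H − X)/2 = (2·8 + 2 + 2 − 8 − 0)/2 = 12/2 = 6.
(Structurally: 1 ring(s) + 5 π bond(s) = 6.)

6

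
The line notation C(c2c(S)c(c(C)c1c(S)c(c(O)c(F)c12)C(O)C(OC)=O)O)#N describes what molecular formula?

C15H12FNO5S2

Heavy atoms from the SMILES: 15 C, 1 F, 1 N, 5 O, 2 S.
Implicit hydrogens by atom environment:
  10 × C (aromatic): no H
  3 × O: 1 H each → 3
  2 × C: 3 H each → 6
  2 × C: no H
  2 × O: no H
  2 × S: 1 H each → 2
  1 × C: 1 H
  1 × F: no H
  1 × N: no H
  Total hydrogens = 12.
Molecular formula: C15H12FNO5S2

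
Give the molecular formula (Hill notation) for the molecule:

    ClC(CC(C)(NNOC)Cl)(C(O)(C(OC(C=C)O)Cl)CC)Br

C12H22BrCl3N2O4

Heavy atoms from the SMILES: 1 Br, 12 C, 3 Cl, 2 N, 4 O.
Implicit hydrogens by atom environment:
  3 × C: 3 H each → 9
  3 × C: 2 H each → 6
  3 × C: 1 H each → 3
  3 × C: no H
  3 × Cl: no H
  2 × N: 1 H each → 2
  2 × O: 1 H each → 2
  2 × O: no H
  1 × Br: no H
  Total hydrogens = 22.
Molecular formula: C12H22BrCl3N2O4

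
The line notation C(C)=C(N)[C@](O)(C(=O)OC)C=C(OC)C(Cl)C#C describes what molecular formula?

C12H16ClNO4

Heavy atoms from the SMILES: 12 C, 1 Cl, 1 N, 4 O.
Implicit hydrogens by atom environment:
  5 × C: no H
  4 × C: 1 H each → 4
  3 × C: 3 H each → 9
  3 × O: no H
  1 × Cl: no H
  1 × N: 2 H
  1 × O: 1 H
  Total hydrogens = 16.
Molecular formula: C12H16ClNO4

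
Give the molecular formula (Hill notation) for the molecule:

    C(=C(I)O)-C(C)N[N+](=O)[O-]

Heavy atoms from the SMILES: 4 C, 1 I, 2 N, 3 O.
Implicit hydrogens by atom environment:
  2 × C: 1 H each → 2
  1 × C: 3 H
  1 × C: no H
  1 × I: no H
  1 × N: 1 H
  1 × N (charge +1): no H
  1 × O: 1 H
  1 × O: no H
  1 × O (charge -1): no H
  Total hydrogens = 7.
Molecular formula: C4H7IN2O3

C4H7IN2O3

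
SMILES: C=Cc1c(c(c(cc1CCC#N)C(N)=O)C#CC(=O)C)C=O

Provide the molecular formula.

Heavy atoms from the SMILES: 17 C, 2 N, 3 O.
Implicit hydrogens by atom environment:
  5 × C (aromatic): no H
  5 × C: no H
  3 × C: 2 H each → 6
  3 × O: no H
  2 × C: 1 H each → 2
  1 × C: 3 H
  1 × C (aromatic): 1 H
  1 × N: 2 H
  1 × N: no H
  Total hydrogens = 14.
Molecular formula: C17H14N2O3

C17H14N2O3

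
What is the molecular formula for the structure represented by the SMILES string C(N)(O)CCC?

Heavy atoms from the SMILES: 4 C, 1 N, 1 O.
Implicit hydrogens by atom environment:
  2 × C: 2 H each → 4
  1 × C: 3 H
  1 × C: 1 H
  1 × N: 2 H
  1 × O: 1 H
  Total hydrogens = 11.
Molecular formula: C4H11NO

C4H11NO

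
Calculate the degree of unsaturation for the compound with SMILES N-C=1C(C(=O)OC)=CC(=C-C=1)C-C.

5

Molecular formula from the SMILES: C10H13NO2.
DoU = (2C + 2 + N − H − X)/2 = (2·10 + 2 + 1 − 13 − 0)/2 = 10/2 = 5.
(Structurally: 1 ring(s) + 4 π bond(s) = 5.)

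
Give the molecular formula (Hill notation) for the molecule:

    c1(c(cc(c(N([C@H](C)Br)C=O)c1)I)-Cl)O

Heavy atoms from the SMILES: 1 Br, 9 C, 1 Cl, 1 I, 1 N, 2 O.
Implicit hydrogens by atom environment:
  4 × C (aromatic): no H
  2 × C (aromatic): 1 H each → 2
  2 × C: 1 H each → 2
  1 × Br: no H
  1 × C: 3 H
  1 × Cl: no H
  1 × I: no H
  1 × N: no H
  1 × O: 1 H
  1 × O: no H
  Total hydrogens = 8.
Molecular formula: C9H8BrClINO2

C9H8BrClINO2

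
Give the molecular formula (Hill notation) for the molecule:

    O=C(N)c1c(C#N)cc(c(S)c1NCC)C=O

C11H11N3O2S

Heavy atoms from the SMILES: 11 C, 3 N, 2 O, 1 S.
Implicit hydrogens by atom environment:
  5 × C (aromatic): no H
  2 × C: no H
  2 × O: no H
  1 × C: 3 H
  1 × C: 2 H
  1 × C (aromatic): 1 H
  1 × C: 1 H
  1 × N: 2 H
  1 × N: 1 H
  1 × N: no H
  1 × S: 1 H
  Total hydrogens = 11.
Molecular formula: C11H11N3O2S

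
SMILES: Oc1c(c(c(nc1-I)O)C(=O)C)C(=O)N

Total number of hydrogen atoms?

7

Hydrogens are implicit in SMILES; fill each atom to its normal valence:
  5 × C (aromatic): no H
  2 × C: no H
  2 × O: 1 H each → 2
  2 × O: no H
  1 × C: 3 H
  1 × I: no H
  1 × N: 2 H
  1 × N (aromatic): no H
  Total hydrogens = 7.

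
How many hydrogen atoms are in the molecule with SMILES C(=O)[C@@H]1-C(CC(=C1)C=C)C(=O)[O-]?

9

Hydrogens are implicit in SMILES; fill each atom to its normal valence:
  5 × C: 1 H each → 5
  2 × C: 2 H each → 4
  2 × C: no H
  2 × O: no H
  1 × O (charge -1): no H
  Total hydrogens = 9.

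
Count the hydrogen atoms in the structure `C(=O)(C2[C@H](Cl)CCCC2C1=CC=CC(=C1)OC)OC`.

Hydrogens are implicit in SMILES; fill each atom to its normal valence:
  4 × C (aromatic): 1 H each → 4
  3 × C: 2 H each → 6
  3 × C: 1 H each → 3
  3 × O: no H
  2 × C: 3 H each → 6
  2 × C (aromatic): no H
  1 × C: no H
  1 × Cl: no H
  Total hydrogens = 19.

19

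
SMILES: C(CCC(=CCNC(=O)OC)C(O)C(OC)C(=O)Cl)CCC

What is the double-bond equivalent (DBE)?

Molecular formula from the SMILES: C15H26ClNO5.
DoU = (2C + 2 + N − H − X)/2 = (2·15 + 2 + 1 − 26 − 1)/2 = 6/2 = 3.
(Structurally: 0 ring(s) + 3 π bond(s) = 3.)

3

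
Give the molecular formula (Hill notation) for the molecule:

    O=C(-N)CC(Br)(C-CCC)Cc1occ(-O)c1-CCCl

C14H21BrClNO3

Heavy atoms from the SMILES: 1 Br, 14 C, 1 Cl, 1 N, 3 O.
Implicit hydrogens by atom environment:
  7 × C: 2 H each → 14
  3 × C (aromatic): no H
  2 × C: no H
  1 × Br: no H
  1 × C: 3 H
  1 × C (aromatic): 1 H
  1 × Cl: no H
  1 × N: 2 H
  1 × O: 1 H
  1 × O (aromatic): no H
  1 × O: no H
  Total hydrogens = 21.
Molecular formula: C14H21BrClNO3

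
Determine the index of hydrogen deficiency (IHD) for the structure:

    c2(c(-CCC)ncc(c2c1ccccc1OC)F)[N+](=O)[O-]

9

Molecular formula from the SMILES: C15H15FN2O3.
DoU = (2C + 2 + N − H − X)/2 = (2·15 + 2 + 2 − 15 − 1)/2 = 18/2 = 9.
(Structurally: 2 ring(s) + 7 π bond(s) = 9.)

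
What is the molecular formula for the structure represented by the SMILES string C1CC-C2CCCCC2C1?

Heavy atoms from the SMILES: 10 C.
Implicit hydrogens by atom environment:
  8 × C: 2 H each → 16
  2 × C: 1 H each → 2
  Total hydrogens = 18.
Molecular formula: C10H18

C10H18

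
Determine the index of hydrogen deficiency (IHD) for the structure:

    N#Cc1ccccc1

Molecular formula from the SMILES: C7H5N.
DoU = (2C + 2 + N − H − X)/2 = (2·7 + 2 + 1 − 5 − 0)/2 = 12/2 = 6.
(Structurally: 1 ring(s) + 5 π bond(s) = 6.)

6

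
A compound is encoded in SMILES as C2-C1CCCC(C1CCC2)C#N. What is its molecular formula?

C11H17N

Heavy atoms from the SMILES: 11 C, 1 N.
Implicit hydrogens by atom environment:
  7 × C: 2 H each → 14
  3 × C: 1 H each → 3
  1 × C: no H
  1 × N: no H
  Total hydrogens = 17.
Molecular formula: C11H17N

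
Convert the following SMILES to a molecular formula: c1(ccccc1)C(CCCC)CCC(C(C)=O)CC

C18H28O

Heavy atoms from the SMILES: 18 C, 1 O.
Implicit hydrogens by atom environment:
  6 × C: 2 H each → 12
  5 × C (aromatic): 1 H each → 5
  3 × C: 3 H each → 9
  2 × C: 1 H each → 2
  1 × C: no H
  1 × C (aromatic): no H
  1 × O: no H
  Total hydrogens = 28.
Molecular formula: C18H28O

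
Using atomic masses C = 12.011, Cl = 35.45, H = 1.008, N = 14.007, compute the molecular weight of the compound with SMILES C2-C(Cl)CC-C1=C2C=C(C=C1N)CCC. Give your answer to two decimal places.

223.74

Molecular formula: C13H18ClN.
M = 13×12.011 + 1×35.45 + 18×1.008 + 1×14.007 = 223.74 g/mol.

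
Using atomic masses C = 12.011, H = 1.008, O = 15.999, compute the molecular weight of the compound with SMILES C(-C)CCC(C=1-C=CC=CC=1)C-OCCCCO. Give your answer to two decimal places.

Molecular formula: C16H26O2.
M = 16×12.011 + 26×1.008 + 2×15.999 = 250.38 g/mol.

250.38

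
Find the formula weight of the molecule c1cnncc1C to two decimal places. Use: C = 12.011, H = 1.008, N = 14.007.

Molecular formula: C5H6N2.
M = 5×12.011 + 6×1.008 + 2×14.007 = 94.12 g/mol.

94.12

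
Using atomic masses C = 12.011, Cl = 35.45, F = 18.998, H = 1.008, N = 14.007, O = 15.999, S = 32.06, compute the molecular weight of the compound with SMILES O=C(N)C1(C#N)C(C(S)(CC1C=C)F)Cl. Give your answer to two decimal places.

248.70

Molecular formula: C9H10ClFN2OS.
M = 9×12.011 + 1×35.45 + 1×18.998 + 10×1.008 + 2×14.007 + 1×15.999 + 1×32.06 = 248.70 g/mol.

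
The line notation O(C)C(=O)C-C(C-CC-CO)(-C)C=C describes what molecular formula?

C11H20O3

Heavy atoms from the SMILES: 11 C, 3 O.
Implicit hydrogens by atom environment:
  6 × C: 2 H each → 12
  2 × C: 3 H each → 6
  2 × C: no H
  2 × O: no H
  1 × C: 1 H
  1 × O: 1 H
  Total hydrogens = 20.
Molecular formula: C11H20O3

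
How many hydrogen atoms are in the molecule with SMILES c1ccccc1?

Hydrogens are implicit in SMILES; fill each atom to its normal valence:
  6 × C (aromatic): 1 H each → 6
  Total hydrogens = 6.

6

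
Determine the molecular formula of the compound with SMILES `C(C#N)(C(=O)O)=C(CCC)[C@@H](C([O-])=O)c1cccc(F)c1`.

Heavy atoms from the SMILES: 15 C, 1 F, 1 N, 4 O.
Implicit hydrogens by atom environment:
  5 × C: no H
  4 × C (aromatic): 1 H each → 4
  2 × C: 2 H each → 4
  2 × C (aromatic): no H
  2 × O: no H
  1 × C: 3 H
  1 × C: 1 H
  1 × F: no H
  1 × N: no H
  1 × O: 1 H
  1 × O (charge -1): no H
  Total hydrogens = 13.
Net charge -1.
Molecular formula: C15H13FNO4-

C15H13FNO4-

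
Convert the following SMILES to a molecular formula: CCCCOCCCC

Heavy atoms from the SMILES: 8 C, 1 O.
Implicit hydrogens by atom environment:
  6 × C: 2 H each → 12
  2 × C: 3 H each → 6
  1 × O: no H
  Total hydrogens = 18.
Molecular formula: C8H18O

C8H18O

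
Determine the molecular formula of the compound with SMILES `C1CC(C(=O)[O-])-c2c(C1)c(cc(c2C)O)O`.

C12H13O4-

Heavy atoms from the SMILES: 12 C, 4 O.
Implicit hydrogens by atom environment:
  5 × C (aromatic): no H
  3 × C: 2 H each → 6
  2 × O: 1 H each → 2
  1 × C: 3 H
  1 × C (aromatic): 1 H
  1 × C: 1 H
  1 × C: no H
  1 × O: no H
  1 × O (charge -1): no H
  Total hydrogens = 13.
Net charge -1.
Molecular formula: C12H13O4-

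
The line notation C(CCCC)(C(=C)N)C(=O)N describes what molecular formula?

Heavy atoms from the SMILES: 8 C, 2 N, 1 O.
Implicit hydrogens by atom environment:
  4 × C: 2 H each → 8
  2 × C: no H
  2 × N: 2 H each → 4
  1 × C: 3 H
  1 × C: 1 H
  1 × O: no H
  Total hydrogens = 16.
Molecular formula: C8H16N2O

C8H16N2O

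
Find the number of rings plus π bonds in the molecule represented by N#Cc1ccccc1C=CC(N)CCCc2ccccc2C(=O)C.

12

Molecular formula from the SMILES: C21H22N2O.
DoU = (2C + 2 + N − H − X)/2 = (2·21 + 2 + 2 − 22 − 0)/2 = 24/2 = 12.
(Structurally: 2 ring(s) + 10 π bond(s) = 12.)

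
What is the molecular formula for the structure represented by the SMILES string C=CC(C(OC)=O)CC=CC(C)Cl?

C10H15ClO2

Heavy atoms from the SMILES: 10 C, 1 Cl, 2 O.
Implicit hydrogens by atom environment:
  5 × C: 1 H each → 5
  2 × C: 3 H each → 6
  2 × C: 2 H each → 4
  2 × O: no H
  1 × C: no H
  1 × Cl: no H
  Total hydrogens = 15.
Molecular formula: C10H15ClO2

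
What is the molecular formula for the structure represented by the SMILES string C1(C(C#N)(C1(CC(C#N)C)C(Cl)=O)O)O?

Heavy atoms from the SMILES: 9 C, 1 Cl, 2 N, 3 O.
Implicit hydrogens by atom environment:
  5 × C: no H
  2 × C: 1 H each → 2
  2 × N: no H
  2 × O: 1 H each → 2
  1 × C: 3 H
  1 × C: 2 H
  1 × Cl: no H
  1 × O: no H
  Total hydrogens = 9.
Molecular formula: C9H9ClN2O3

C9H9ClN2O3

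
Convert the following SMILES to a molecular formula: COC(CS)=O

C3H6O2S

Heavy atoms from the SMILES: 3 C, 2 O, 1 S.
Implicit hydrogens by atom environment:
  2 × O: no H
  1 × C: 3 H
  1 × C: 2 H
  1 × C: no H
  1 × S: 1 H
  Total hydrogens = 6.
Molecular formula: C3H6O2S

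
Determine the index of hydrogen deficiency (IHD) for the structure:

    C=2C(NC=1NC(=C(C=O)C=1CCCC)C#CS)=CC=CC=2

Molecular formula from the SMILES: C17H18N2OS.
DoU = (2C + 2 + N − H − X)/2 = (2·17 + 2 + 2 − 18 − 0)/2 = 20/2 = 10.
(Structurally: 2 ring(s) + 8 π bond(s) = 10.)

10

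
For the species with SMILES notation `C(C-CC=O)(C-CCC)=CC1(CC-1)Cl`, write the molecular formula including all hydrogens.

Heavy atoms from the SMILES: 12 C, 1 Cl, 1 O.
Implicit hydrogens by atom environment:
  7 × C: 2 H each → 14
  2 × C: 1 H each → 2
  2 × C: no H
  1 × C: 3 H
  1 × Cl: no H
  1 × O: no H
  Total hydrogens = 19.
Molecular formula: C12H19ClO

C12H19ClO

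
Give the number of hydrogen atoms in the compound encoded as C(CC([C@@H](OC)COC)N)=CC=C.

19

Hydrogens are implicit in SMILES; fill each atom to its normal valence:
  5 × C: 1 H each → 5
  3 × C: 2 H each → 6
  2 × C: 3 H each → 6
  2 × O: no H
  1 × N: 2 H
  Total hydrogens = 19.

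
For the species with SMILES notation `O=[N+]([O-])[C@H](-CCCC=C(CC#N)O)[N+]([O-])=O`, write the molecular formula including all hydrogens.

C8H11N3O5

Heavy atoms from the SMILES: 8 C, 3 N, 5 O.
Implicit hydrogens by atom environment:
  4 × C: 2 H each → 8
  2 × C: 1 H each → 2
  2 × C: no H
  2 × N (charge +1): no H
  2 × O: no H
  2 × O (charge -1): no H
  1 × N: no H
  1 × O: 1 H
  Total hydrogens = 11.
Molecular formula: C8H11N3O5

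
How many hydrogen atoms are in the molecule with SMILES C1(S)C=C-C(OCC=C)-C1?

12

Hydrogens are implicit in SMILES; fill each atom to its normal valence:
  5 × C: 1 H each → 5
  3 × C: 2 H each → 6
  1 × O: no H
  1 × S: 1 H
  Total hydrogens = 12.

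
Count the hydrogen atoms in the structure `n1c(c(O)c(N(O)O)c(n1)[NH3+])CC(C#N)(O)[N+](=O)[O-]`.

Hydrogens are implicit in SMILES; fill each atom to its normal valence:
  4 × C (aromatic): no H
  4 × O: 1 H each → 4
  2 × C: no H
  2 × N (aromatic): no H
  2 × N: no H
  1 × C: 2 H
  1 × N (charge +1): 3 H
  1 × N (charge +1): no H
  1 × O: no H
  1 × O (charge -1): no H
  Total hydrogens = 9.

9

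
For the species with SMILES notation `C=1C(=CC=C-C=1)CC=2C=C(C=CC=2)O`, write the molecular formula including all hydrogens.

C13H12O

Heavy atoms from the SMILES: 13 C, 1 O.
Implicit hydrogens by atom environment:
  9 × C (aromatic): 1 H each → 9
  3 × C (aromatic): no H
  1 × C: 2 H
  1 × O: 1 H
  Total hydrogens = 12.
Molecular formula: C13H12O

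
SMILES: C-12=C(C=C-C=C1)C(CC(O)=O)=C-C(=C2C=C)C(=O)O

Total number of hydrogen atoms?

12

Hydrogens are implicit in SMILES; fill each atom to its normal valence:
  5 × C (aromatic): 1 H each → 5
  5 × C (aromatic): no H
  2 × C: 2 H each → 4
  2 × C: no H
  2 × O: 1 H each → 2
  2 × O: no H
  1 × C: 1 H
  Total hydrogens = 12.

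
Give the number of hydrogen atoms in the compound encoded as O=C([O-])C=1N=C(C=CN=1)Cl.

Hydrogens are implicit in SMILES; fill each atom to its normal valence:
  2 × C (aromatic): 1 H each → 2
  2 × C (aromatic): no H
  2 × N (aromatic): no H
  1 × C: no H
  1 × Cl: no H
  1 × O: no H
  1 × O (charge -1): no H
  Total hydrogens = 2.

2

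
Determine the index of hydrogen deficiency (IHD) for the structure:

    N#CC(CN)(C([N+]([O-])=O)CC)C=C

Molecular formula from the SMILES: C8H13N3O2.
DoU = (2C + 2 + N − H − X)/2 = (2·8 + 2 + 3 − 13 − 0)/2 = 8/2 = 4.
(Structurally: 0 ring(s) + 4 π bond(s) = 4.)

4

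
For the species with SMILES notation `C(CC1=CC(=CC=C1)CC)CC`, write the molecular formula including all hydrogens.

Heavy atoms from the SMILES: 12 C.
Implicit hydrogens by atom environment:
  4 × C: 2 H each → 8
  4 × C (aromatic): 1 H each → 4
  2 × C: 3 H each → 6
  2 × C (aromatic): no H
  Total hydrogens = 18.
Molecular formula: C12H18

C12H18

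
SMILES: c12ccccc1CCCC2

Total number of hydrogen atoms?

12

Hydrogens are implicit in SMILES; fill each atom to its normal valence:
  4 × C: 2 H each → 8
  4 × C (aromatic): 1 H each → 4
  2 × C (aromatic): no H
  Total hydrogens = 12.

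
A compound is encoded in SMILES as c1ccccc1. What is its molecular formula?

C6H6

Heavy atoms from the SMILES: 6 C.
Implicit hydrogens by atom environment:
  6 × C (aromatic): 1 H each → 6
  Total hydrogens = 6.
Molecular formula: C6H6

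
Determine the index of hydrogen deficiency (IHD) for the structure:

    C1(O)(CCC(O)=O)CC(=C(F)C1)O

Molecular formula from the SMILES: C8H11FO4.
DoU = (2C + 2 + N − H − X)/2 = (2·8 + 2 + 0 − 11 − 1)/2 = 6/2 = 3.
(Structurally: 1 ring(s) + 2 π bond(s) = 3.)

3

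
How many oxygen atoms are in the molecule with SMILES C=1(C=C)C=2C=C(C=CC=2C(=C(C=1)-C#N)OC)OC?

2

The symbol for oxygen appears 2 times in the SMILES.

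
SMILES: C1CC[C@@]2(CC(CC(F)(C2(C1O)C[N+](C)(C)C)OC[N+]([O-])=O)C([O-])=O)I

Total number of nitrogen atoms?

2

The symbol for nitrogen appears 2 times in the SMILES.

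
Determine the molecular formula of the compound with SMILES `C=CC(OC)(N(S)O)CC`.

Heavy atoms from the SMILES: 6 C, 1 N, 2 O, 1 S.
Implicit hydrogens by atom environment:
  2 × C: 3 H each → 6
  2 × C: 2 H each → 4
  1 × C: 1 H
  1 × C: no H
  1 × N: no H
  1 × O: 1 H
  1 × O: no H
  1 × S: 1 H
  Total hydrogens = 13.
Molecular formula: C6H13NO2S

C6H13NO2S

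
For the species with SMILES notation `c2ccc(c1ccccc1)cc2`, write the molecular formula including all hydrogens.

C12H10

Heavy atoms from the SMILES: 12 C.
Implicit hydrogens by atom environment:
  10 × C (aromatic): 1 H each → 10
  2 × C (aromatic): no H
  Total hydrogens = 10.
Molecular formula: C12H10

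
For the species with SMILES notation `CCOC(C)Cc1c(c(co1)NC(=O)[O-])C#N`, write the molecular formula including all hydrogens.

C11H13N2O4-

Heavy atoms from the SMILES: 11 C, 2 N, 4 O.
Implicit hydrogens by atom environment:
  3 × C (aromatic): no H
  2 × C: 3 H each → 6
  2 × C: 2 H each → 4
  2 × C: no H
  2 × O: no H
  1 × C (aromatic): 1 H
  1 × C: 1 H
  1 × N: 1 H
  1 × N: no H
  1 × O (aromatic): no H
  1 × O (charge -1): no H
  Total hydrogens = 13.
Net charge -1.
Molecular formula: C11H13N2O4-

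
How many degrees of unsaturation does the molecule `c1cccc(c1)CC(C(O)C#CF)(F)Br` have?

Molecular formula from the SMILES: C11H9BrF2O.
DoU = (2C + 2 + N − H − X)/2 = (2·11 + 2 + 0 − 9 − 3)/2 = 12/2 = 6.
(Structurally: 1 ring(s) + 5 π bond(s) = 6.)

6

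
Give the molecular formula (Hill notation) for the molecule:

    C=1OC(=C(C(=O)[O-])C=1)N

Heavy atoms from the SMILES: 5 C, 1 N, 3 O.
Implicit hydrogens by atom environment:
  2 × C (aromatic): 1 H each → 2
  2 × C (aromatic): no H
  1 × C: no H
  1 × N: 2 H
  1 × O (aromatic): no H
  1 × O: no H
  1 × O (charge -1): no H
  Total hydrogens = 4.
Net charge -1.
Molecular formula: C5H4NO3-

C5H4NO3-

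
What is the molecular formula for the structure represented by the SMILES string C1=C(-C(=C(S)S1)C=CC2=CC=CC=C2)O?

Heavy atoms from the SMILES: 12 C, 1 O, 2 S.
Implicit hydrogens by atom environment:
  6 × C (aromatic): 1 H each → 6
  4 × C (aromatic): no H
  2 × C: 1 H each → 2
  1 × O: 1 H
  1 × S: 1 H
  1 × S (aromatic): no H
  Total hydrogens = 10.
Molecular formula: C12H10OS2

C12H10OS2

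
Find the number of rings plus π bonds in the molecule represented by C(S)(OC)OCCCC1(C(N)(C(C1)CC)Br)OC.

Molecular formula from the SMILES: C12H24BrNO3S.
DoU = (2C + 2 + N − H − X)/2 = (2·12 + 2 + 1 − 24 − 1)/2 = 2/2 = 1.
(Structurally: 1 ring(s) + 0 π bond(s) = 1.)

1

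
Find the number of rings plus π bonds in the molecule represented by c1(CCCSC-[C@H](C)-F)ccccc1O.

Molecular formula from the SMILES: C12H17FOS.
DoU = (2C + 2 + N − H − X)/2 = (2·12 + 2 + 0 − 17 − 1)/2 = 8/2 = 4.
(Structurally: 1 ring(s) + 3 π bond(s) = 4.)

4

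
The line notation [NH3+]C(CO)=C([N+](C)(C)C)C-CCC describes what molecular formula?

Heavy atoms from the SMILES: 10 C, 2 N, 1 O.
Implicit hydrogens by atom environment:
  4 × C: 3 H each → 12
  4 × C: 2 H each → 8
  2 × C: no H
  1 × N (charge +1): 3 H
  1 × N (charge +1): no H
  1 × O: 1 H
  Total hydrogens = 24.
Net charge +2.
Molecular formula: [C10H24N2O]2+

[C10H24N2O]2+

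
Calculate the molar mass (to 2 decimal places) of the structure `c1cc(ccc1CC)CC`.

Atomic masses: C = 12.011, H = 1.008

134.22

Molecular formula: C10H14.
M = 10×12.011 + 14×1.008 = 134.22 g/mol.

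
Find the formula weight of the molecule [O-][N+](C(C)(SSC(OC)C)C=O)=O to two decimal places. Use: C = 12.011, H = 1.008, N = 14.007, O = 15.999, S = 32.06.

Molecular formula: C6H11NO4S2.
M = 6×12.011 + 11×1.008 + 1×14.007 + 4×15.999 + 2×32.06 = 225.28 g/mol.

225.28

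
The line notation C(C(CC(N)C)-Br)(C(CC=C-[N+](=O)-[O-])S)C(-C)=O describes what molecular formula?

Heavy atoms from the SMILES: 1 Br, 11 C, 2 N, 3 O, 1 S.
Implicit hydrogens by atom environment:
  6 × C: 1 H each → 6
  2 × C: 3 H each → 6
  2 × C: 2 H each → 4
  2 × O: no H
  1 × Br: no H
  1 × C: no H
  1 × N: 2 H
  1 × N (charge +1): no H
  1 × O (charge -1): no H
  1 × S: 1 H
  Total hydrogens = 19.
Molecular formula: C11H19BrN2O3S

C11H19BrN2O3S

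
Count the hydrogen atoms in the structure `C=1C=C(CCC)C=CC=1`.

Hydrogens are implicit in SMILES; fill each atom to its normal valence:
  5 × C (aromatic): 1 H each → 5
  2 × C: 2 H each → 4
  1 × C: 3 H
  1 × C (aromatic): no H
  Total hydrogens = 12.

12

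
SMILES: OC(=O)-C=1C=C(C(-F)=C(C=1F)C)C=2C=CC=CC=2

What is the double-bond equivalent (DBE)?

9

Molecular formula from the SMILES: C14H10F2O2.
DoU = (2C + 2 + N − H − X)/2 = (2·14 + 2 + 0 − 10 − 2)/2 = 18/2 = 9.
(Structurally: 2 ring(s) + 7 π bond(s) = 9.)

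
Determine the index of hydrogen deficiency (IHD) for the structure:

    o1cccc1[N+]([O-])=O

4

Molecular formula from the SMILES: C4H3NO3.
DoU = (2C + 2 + N − H − X)/2 = (2·4 + 2 + 1 − 3 − 0)/2 = 8/2 = 4.
(Structurally: 1 ring(s) + 3 π bond(s) = 4.)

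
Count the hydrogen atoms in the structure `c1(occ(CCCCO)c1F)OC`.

Hydrogens are implicit in SMILES; fill each atom to its normal valence:
  4 × C: 2 H each → 8
  3 × C (aromatic): no H
  1 × C: 3 H
  1 × C (aromatic): 1 H
  1 × F: no H
  1 × O: 1 H
  1 × O (aromatic): no H
  1 × O: no H
  Total hydrogens = 13.

13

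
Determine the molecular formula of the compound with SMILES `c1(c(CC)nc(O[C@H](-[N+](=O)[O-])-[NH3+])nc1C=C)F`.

C9H12FN4O3+

Heavy atoms from the SMILES: 9 C, 1 F, 4 N, 3 O.
Implicit hydrogens by atom environment:
  4 × C (aromatic): no H
  2 × C: 2 H each → 4
  2 × C: 1 H each → 2
  2 × N (aromatic): no H
  2 × O: no H
  1 × C: 3 H
  1 × F: no H
  1 × N (charge +1): 3 H
  1 × N (charge +1): no H
  1 × O (charge -1): no H
  Total hydrogens = 12.
Net charge +1.
Molecular formula: C9H12FN4O3+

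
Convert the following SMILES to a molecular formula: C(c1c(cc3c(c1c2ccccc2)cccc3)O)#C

Heavy atoms from the SMILES: 18 C, 1 O.
Implicit hydrogens by atom environment:
  10 × C (aromatic): 1 H each → 10
  6 × C (aromatic): no H
  1 × C: 1 H
  1 × C: no H
  1 × O: 1 H
  Total hydrogens = 12.
Molecular formula: C18H12O

C18H12O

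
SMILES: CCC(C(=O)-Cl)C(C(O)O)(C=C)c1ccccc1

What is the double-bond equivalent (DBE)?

Molecular formula from the SMILES: C14H17ClO3.
DoU = (2C + 2 + N − H − X)/2 = (2·14 + 2 + 0 − 17 − 1)/2 = 12/2 = 6.
(Structurally: 1 ring(s) + 5 π bond(s) = 6.)

6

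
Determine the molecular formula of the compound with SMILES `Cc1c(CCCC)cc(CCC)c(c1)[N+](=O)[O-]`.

Heavy atoms from the SMILES: 14 C, 1 N, 2 O.
Implicit hydrogens by atom environment:
  5 × C: 2 H each → 10
  4 × C (aromatic): no H
  3 × C: 3 H each → 9
  2 × C (aromatic): 1 H each → 2
  1 × N (charge +1): no H
  1 × O: no H
  1 × O (charge -1): no H
  Total hydrogens = 21.
Molecular formula: C14H21NO2

C14H21NO2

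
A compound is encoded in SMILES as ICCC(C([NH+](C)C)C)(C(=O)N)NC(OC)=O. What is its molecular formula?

C10H21IN3O3+

Heavy atoms from the SMILES: 10 C, 1 I, 3 N, 3 O.
Implicit hydrogens by atom environment:
  4 × C: 3 H each → 12
  3 × C: no H
  3 × O: no H
  2 × C: 2 H each → 4
  1 × C: 1 H
  1 × I: no H
  1 × N: 2 H
  1 × N: 1 H
  1 × N (charge +1): 1 H
  Total hydrogens = 21.
Net charge +1.
Molecular formula: C10H21IN3O3+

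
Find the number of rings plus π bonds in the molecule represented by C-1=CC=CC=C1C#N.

6

Molecular formula from the SMILES: C7H5N.
DoU = (2C + 2 + N − H − X)/2 = (2·7 + 2 + 1 − 5 − 0)/2 = 12/2 = 6.
(Structurally: 1 ring(s) + 5 π bond(s) = 6.)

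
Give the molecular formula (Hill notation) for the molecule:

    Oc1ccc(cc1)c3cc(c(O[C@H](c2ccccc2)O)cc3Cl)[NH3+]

Heavy atoms from the SMILES: 19 C, 1 Cl, 1 N, 3 O.
Implicit hydrogens by atom environment:
  11 × C (aromatic): 1 H each → 11
  7 × C (aromatic): no H
  2 × O: 1 H each → 2
  1 × C: 1 H
  1 × Cl: no H
  1 × N (charge +1): 3 H
  1 × O: no H
  Total hydrogens = 17.
Net charge +1.
Molecular formula: C19H17ClNO3+

C19H17ClNO3+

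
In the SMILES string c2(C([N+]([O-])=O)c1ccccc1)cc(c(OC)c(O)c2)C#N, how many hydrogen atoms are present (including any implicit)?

12

Hydrogens are implicit in SMILES; fill each atom to its normal valence:
  7 × C (aromatic): 1 H each → 7
  5 × C (aromatic): no H
  2 × O: no H
  1 × C: 3 H
  1 × C: 1 H
  1 × C: no H
  1 × N: no H
  1 × N (charge +1): no H
  1 × O: 1 H
  1 × O (charge -1): no H
  Total hydrogens = 12.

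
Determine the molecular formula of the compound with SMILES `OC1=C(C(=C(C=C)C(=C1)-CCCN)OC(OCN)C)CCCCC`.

C19H32N2O3

Heavy atoms from the SMILES: 19 C, 2 N, 3 O.
Implicit hydrogens by atom environment:
  9 × C: 2 H each → 18
  5 × C (aromatic): no H
  2 × C: 3 H each → 6
  2 × C: 1 H each → 2
  2 × N: 2 H each → 4
  2 × O: no H
  1 × C (aromatic): 1 H
  1 × O: 1 H
  Total hydrogens = 32.
Molecular formula: C19H32N2O3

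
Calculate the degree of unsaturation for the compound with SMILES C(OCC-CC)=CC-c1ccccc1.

Molecular formula from the SMILES: C13H18O.
DoU = (2C + 2 + N − H − X)/2 = (2·13 + 2 + 0 − 18 − 0)/2 = 10/2 = 5.
(Structurally: 1 ring(s) + 4 π bond(s) = 5.)

5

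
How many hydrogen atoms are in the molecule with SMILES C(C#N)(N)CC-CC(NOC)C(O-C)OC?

21

Hydrogens are implicit in SMILES; fill each atom to its normal valence:
  3 × C: 3 H each → 9
  3 × C: 2 H each → 6
  3 × C: 1 H each → 3
  3 × O: no H
  1 × C: no H
  1 × N: 2 H
  1 × N: 1 H
  1 × N: no H
  Total hydrogens = 21.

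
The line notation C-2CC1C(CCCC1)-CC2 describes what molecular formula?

C10H18

Heavy atoms from the SMILES: 10 C.
Implicit hydrogens by atom environment:
  8 × C: 2 H each → 16
  2 × C: 1 H each → 2
  Total hydrogens = 18.
Molecular formula: C10H18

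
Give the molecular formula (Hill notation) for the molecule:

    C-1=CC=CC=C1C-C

C8H10

Heavy atoms from the SMILES: 8 C.
Implicit hydrogens by atom environment:
  5 × C (aromatic): 1 H each → 5
  1 × C: 3 H
  1 × C: 2 H
  1 × C (aromatic): no H
  Total hydrogens = 10.
Molecular formula: C8H10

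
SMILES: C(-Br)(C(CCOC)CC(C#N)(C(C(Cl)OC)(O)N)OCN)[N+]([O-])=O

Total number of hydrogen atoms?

Hydrogens are implicit in SMILES; fill each atom to its normal valence:
  4 × C: 2 H each → 8
  4 × O: no H
  3 × C: 1 H each → 3
  3 × C: no H
  2 × C: 3 H each → 6
  2 × N: 2 H each → 4
  1 × Br: no H
  1 × Cl: no H
  1 × N (charge +1): no H
  1 × N: no H
  1 × O: 1 H
  1 × O (charge -1): no H
  Total hydrogens = 22.

22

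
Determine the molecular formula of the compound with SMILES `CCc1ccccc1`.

Heavy atoms from the SMILES: 8 C.
Implicit hydrogens by atom environment:
  5 × C (aromatic): 1 H each → 5
  1 × C: 3 H
  1 × C: 2 H
  1 × C (aromatic): no H
  Total hydrogens = 10.
Molecular formula: C8H10

C8H10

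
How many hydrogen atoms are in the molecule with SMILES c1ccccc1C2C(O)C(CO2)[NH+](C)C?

18

Hydrogens are implicit in SMILES; fill each atom to its normal valence:
  5 × C (aromatic): 1 H each → 5
  3 × C: 1 H each → 3
  2 × C: 3 H each → 6
  1 × C: 2 H
  1 × C (aromatic): no H
  1 × N (charge +1): 1 H
  1 × O: 1 H
  1 × O: no H
  Total hydrogens = 18.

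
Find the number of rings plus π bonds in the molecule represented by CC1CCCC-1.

Molecular formula from the SMILES: C6H12.
DoU = (2C + 2 + N − H − X)/2 = (2·6 + 2 + 0 − 12 − 0)/2 = 2/2 = 1.
(Structurally: 1 ring(s) + 0 π bond(s) = 1.)

1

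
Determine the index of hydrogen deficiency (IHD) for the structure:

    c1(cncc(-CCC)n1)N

Molecular formula from the SMILES: C7H11N3.
DoU = (2C + 2 + N − H − X)/2 = (2·7 + 2 + 3 − 11 − 0)/2 = 8/2 = 4.
(Structurally: 1 ring(s) + 3 π bond(s) = 4.)

4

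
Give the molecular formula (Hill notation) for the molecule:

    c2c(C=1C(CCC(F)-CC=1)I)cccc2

Heavy atoms from the SMILES: 13 C, 1 F, 1 I.
Implicit hydrogens by atom environment:
  5 × C (aromatic): 1 H each → 5
  3 × C: 2 H each → 6
  3 × C: 1 H each → 3
  1 × C: no H
  1 × C (aromatic): no H
  1 × F: no H
  1 × I: no H
  Total hydrogens = 14.
Molecular formula: C13H14FI

C13H14FI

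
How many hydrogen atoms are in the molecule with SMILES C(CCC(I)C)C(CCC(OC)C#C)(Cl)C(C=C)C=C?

Hydrogens are implicit in SMILES; fill each atom to its normal valence:
  7 × C: 2 H each → 14
  6 × C: 1 H each → 6
  2 × C: 3 H each → 6
  2 × C: no H
  1 × Cl: no H
  1 × I: no H
  1 × O: no H
  Total hydrogens = 26.

26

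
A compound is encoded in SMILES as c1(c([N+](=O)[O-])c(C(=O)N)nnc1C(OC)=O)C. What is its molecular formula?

C8H8N4O5

Heavy atoms from the SMILES: 8 C, 4 N, 5 O.
Implicit hydrogens by atom environment:
  4 × C (aromatic): no H
  4 × O: no H
  2 × C: 3 H each → 6
  2 × C: no H
  2 × N (aromatic): no H
  1 × N: 2 H
  1 × N (charge +1): no H
  1 × O (charge -1): no H
  Total hydrogens = 8.
Molecular formula: C8H8N4O5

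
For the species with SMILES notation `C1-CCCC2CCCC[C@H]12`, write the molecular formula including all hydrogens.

Heavy atoms from the SMILES: 10 C.
Implicit hydrogens by atom environment:
  8 × C: 2 H each → 16
  2 × C: 1 H each → 2
  Total hydrogens = 18.
Molecular formula: C10H18

C10H18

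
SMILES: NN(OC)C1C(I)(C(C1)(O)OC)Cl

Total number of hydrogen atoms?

12

Hydrogens are implicit in SMILES; fill each atom to its normal valence:
  2 × C: 3 H each → 6
  2 × C: no H
  2 × O: no H
  1 × C: 2 H
  1 × C: 1 H
  1 × Cl: no H
  1 × I: no H
  1 × N: 2 H
  1 × N: no H
  1 × O: 1 H
  Total hydrogens = 12.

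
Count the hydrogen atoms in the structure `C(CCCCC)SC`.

16

Hydrogens are implicit in SMILES; fill each atom to its normal valence:
  5 × C: 2 H each → 10
  2 × C: 3 H each → 6
  1 × S: no H
  Total hydrogens = 16.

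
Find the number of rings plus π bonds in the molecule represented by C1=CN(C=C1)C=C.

Molecular formula from the SMILES: C6H7N.
DoU = (2C + 2 + N − H − X)/2 = (2·6 + 2 + 1 − 7 − 0)/2 = 8/2 = 4.
(Structurally: 1 ring(s) + 3 π bond(s) = 4.)

4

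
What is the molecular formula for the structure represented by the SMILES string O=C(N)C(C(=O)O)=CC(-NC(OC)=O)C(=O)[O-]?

Heavy atoms from the SMILES: 8 C, 2 N, 7 O.
Implicit hydrogens by atom environment:
  5 × C: no H
  5 × O: no H
  2 × C: 1 H each → 2
  1 × C: 3 H
  1 × N: 2 H
  1 × N: 1 H
  1 × O: 1 H
  1 × O (charge -1): no H
  Total hydrogens = 9.
Net charge -1.
Molecular formula: C8H9N2O7-

C8H9N2O7-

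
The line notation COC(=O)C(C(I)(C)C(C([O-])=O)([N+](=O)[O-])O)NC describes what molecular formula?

C8H12IN2O7-

Heavy atoms from the SMILES: 8 C, 1 I, 2 N, 7 O.
Implicit hydrogens by atom environment:
  4 × C: no H
  4 × O: no H
  3 × C: 3 H each → 9
  2 × O (charge -1): no H
  1 × C: 1 H
  1 × I: no H
  1 × N: 1 H
  1 × N (charge +1): no H
  1 × O: 1 H
  Total hydrogens = 12.
Net charge -1.
Molecular formula: C8H12IN2O7-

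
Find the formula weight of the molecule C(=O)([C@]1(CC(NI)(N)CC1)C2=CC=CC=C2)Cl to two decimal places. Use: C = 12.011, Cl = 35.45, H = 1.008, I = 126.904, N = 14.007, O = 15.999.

364.61

Molecular formula: C12H14ClIN2O.
M = 12×12.011 + 1×35.45 + 14×1.008 + 1×126.904 + 2×14.007 + 1×15.999 = 364.61 g/mol.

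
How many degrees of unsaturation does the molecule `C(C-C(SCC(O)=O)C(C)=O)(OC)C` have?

Molecular formula from the SMILES: C9H16O4S.
DoU = (2C + 2 + N − H − X)/2 = (2·9 + 2 + 0 − 16 − 0)/2 = 4/2 = 2.
(Structurally: 0 ring(s) + 2 π bond(s) = 2.)

2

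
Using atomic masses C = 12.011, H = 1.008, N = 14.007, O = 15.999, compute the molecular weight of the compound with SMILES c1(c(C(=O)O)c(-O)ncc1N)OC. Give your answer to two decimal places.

Molecular formula: C7H8N2O4.
M = 7×12.011 + 8×1.008 + 2×14.007 + 4×15.999 = 184.15 g/mol.

184.15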